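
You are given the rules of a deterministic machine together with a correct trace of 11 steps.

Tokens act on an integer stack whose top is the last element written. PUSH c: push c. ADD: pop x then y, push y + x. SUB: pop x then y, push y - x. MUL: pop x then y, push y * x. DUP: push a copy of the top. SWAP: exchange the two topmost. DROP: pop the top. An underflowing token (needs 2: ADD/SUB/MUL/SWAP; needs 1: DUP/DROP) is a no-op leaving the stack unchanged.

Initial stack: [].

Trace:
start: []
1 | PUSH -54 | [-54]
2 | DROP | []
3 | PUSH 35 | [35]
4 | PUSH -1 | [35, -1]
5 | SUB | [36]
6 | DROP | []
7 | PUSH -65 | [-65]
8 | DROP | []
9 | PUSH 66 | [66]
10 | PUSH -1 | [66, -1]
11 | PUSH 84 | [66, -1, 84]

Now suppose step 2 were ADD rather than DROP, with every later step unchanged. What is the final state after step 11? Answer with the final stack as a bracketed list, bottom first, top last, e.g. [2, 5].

[-54, 66, -1, 84]

(re-executing from step 2 with the substitution; state before step 2: [-54])
2 | ADD | [-54]
3 | PUSH 35 | [-54, 35]
4 | PUSH -1 | [-54, 35, -1]
5 | SUB | [-54, 36]
6 | DROP | [-54]
7 | PUSH -65 | [-54, -65]
8 | DROP | [-54]
9 | PUSH 66 | [-54, 66]
10 | PUSH -1 | [-54, 66, -1]
11 | PUSH 84 | [-54, 66, -1, 84]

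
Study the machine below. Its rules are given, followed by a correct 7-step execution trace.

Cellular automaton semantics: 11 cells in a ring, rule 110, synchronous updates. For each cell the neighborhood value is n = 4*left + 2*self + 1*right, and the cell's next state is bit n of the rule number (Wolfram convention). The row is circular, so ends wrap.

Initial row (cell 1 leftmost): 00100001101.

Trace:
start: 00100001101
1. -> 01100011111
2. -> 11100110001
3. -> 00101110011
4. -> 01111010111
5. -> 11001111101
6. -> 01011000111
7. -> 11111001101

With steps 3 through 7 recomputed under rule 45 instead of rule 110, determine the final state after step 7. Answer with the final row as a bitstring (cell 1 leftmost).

(re-executing steps 3..7 under rule 45; state before step 3: 11100110001)
3. -> 00000100101
4. -> 01110100111
5. -> 11001100100
6. -> 10001000100
7. -> 10101010100

10101010100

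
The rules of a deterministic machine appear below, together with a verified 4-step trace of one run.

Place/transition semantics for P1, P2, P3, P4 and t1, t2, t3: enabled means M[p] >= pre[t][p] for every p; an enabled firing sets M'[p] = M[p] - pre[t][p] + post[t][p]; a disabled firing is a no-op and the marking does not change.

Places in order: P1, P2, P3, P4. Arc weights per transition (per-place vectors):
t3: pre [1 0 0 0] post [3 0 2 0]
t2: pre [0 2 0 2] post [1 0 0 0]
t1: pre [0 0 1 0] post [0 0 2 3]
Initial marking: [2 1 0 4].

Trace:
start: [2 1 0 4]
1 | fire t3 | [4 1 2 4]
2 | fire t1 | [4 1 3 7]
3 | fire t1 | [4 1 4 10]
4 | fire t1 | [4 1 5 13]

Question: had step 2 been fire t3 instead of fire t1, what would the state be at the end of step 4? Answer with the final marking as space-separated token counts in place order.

6 1 6 10

(re-executing from step 2 with the substitution; state before step 2: [4 1 2 4])
2 | fire t3 | [6 1 4 4]
3 | fire t1 | [6 1 5 7]
4 | fire t1 | [6 1 6 10]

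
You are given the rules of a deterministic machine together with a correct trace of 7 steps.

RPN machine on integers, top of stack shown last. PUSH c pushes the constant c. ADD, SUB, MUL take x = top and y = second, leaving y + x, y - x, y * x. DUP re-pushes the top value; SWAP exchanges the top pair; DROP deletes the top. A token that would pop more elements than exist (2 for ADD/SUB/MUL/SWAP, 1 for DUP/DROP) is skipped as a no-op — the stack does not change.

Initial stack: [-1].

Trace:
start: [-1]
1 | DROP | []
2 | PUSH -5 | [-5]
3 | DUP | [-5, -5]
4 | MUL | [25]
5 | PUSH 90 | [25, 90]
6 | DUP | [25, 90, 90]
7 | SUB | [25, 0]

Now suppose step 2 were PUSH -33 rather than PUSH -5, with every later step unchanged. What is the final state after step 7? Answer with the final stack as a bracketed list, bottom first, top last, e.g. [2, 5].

[1089, 0]

(re-executing from step 2 with the substitution; state before step 2: [])
2 | PUSH -33 | [-33]
3 | DUP | [-33, -33]
4 | MUL | [1089]
5 | PUSH 90 | [1089, 90]
6 | DUP | [1089, 90, 90]
7 | SUB | [1089, 0]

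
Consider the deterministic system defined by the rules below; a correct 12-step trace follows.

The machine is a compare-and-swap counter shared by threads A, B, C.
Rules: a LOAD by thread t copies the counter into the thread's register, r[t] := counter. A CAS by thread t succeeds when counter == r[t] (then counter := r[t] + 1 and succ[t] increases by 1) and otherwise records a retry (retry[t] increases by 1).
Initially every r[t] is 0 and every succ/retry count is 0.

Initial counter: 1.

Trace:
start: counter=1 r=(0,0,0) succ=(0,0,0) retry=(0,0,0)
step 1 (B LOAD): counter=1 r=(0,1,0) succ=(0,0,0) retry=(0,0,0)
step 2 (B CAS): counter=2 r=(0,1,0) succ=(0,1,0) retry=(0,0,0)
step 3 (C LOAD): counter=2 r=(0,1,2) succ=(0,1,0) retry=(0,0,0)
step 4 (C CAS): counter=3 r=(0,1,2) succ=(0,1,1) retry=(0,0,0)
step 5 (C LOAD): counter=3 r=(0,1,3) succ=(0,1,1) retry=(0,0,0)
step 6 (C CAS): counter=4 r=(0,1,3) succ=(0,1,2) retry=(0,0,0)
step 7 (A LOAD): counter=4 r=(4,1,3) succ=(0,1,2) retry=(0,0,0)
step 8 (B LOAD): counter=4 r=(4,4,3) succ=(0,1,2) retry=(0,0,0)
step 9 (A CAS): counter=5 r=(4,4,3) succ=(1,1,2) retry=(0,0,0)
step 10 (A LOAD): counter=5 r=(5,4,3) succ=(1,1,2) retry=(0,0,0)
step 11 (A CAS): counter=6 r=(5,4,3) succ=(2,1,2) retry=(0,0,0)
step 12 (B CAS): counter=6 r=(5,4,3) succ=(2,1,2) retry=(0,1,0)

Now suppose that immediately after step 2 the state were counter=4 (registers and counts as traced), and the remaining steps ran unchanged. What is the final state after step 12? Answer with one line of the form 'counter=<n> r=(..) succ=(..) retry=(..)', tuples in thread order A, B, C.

state after step 2 := counter=4 r=(0,1,0) succ=(0,1,0) retry=(0,0,0)
step 3 (C LOAD): counter=4 r=(0,1,4) succ=(0,1,0) retry=(0,0,0)
step 4 (C CAS): counter=5 r=(0,1,4) succ=(0,1,1) retry=(0,0,0)
step 5 (C LOAD): counter=5 r=(0,1,5) succ=(0,1,1) retry=(0,0,0)
step 6 (C CAS): counter=6 r=(0,1,5) succ=(0,1,2) retry=(0,0,0)
step 7 (A LOAD): counter=6 r=(6,1,5) succ=(0,1,2) retry=(0,0,0)
step 8 (B LOAD): counter=6 r=(6,6,5) succ=(0,1,2) retry=(0,0,0)
step 9 (A CAS): counter=7 r=(6,6,5) succ=(1,1,2) retry=(0,0,0)
step 10 (A LOAD): counter=7 r=(7,6,5) succ=(1,1,2) retry=(0,0,0)
step 11 (A CAS): counter=8 r=(7,6,5) succ=(2,1,2) retry=(0,0,0)
step 12 (B CAS): counter=8 r=(7,6,5) succ=(2,1,2) retry=(0,1,0)

counter=8 r=(7,6,5) succ=(2,1,2) retry=(0,1,0)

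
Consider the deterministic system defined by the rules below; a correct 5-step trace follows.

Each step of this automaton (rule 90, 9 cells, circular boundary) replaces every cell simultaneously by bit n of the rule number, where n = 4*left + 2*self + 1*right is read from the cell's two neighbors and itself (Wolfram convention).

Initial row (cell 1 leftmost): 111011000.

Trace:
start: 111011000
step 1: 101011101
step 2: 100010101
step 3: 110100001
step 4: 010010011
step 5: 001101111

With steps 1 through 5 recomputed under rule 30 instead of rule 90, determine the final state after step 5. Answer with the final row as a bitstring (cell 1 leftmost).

010100001

(re-executing steps 1..5 under rule 30; state before step 1: 111011000)
step 1: 100010101
step 2: 010110101
step 3: 010100101
step 4: 010111101
step 5: 010100001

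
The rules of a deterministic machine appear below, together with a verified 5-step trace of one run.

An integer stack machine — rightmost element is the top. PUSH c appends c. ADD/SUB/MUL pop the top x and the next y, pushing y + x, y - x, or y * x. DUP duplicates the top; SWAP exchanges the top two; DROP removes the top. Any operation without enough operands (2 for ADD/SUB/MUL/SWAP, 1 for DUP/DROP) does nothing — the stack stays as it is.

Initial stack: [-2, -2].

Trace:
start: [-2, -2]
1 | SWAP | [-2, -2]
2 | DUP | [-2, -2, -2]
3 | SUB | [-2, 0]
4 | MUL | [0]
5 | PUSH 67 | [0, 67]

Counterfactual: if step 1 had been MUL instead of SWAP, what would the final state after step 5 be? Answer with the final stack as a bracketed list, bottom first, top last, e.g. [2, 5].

[0, 67]

(re-executing from step 1 with the substitution; state before step 1: [-2, -2])
1 | MUL | [4]
2 | DUP | [4, 4]
3 | SUB | [0]
4 | MUL | [0]
5 | PUSH 67 | [0, 67]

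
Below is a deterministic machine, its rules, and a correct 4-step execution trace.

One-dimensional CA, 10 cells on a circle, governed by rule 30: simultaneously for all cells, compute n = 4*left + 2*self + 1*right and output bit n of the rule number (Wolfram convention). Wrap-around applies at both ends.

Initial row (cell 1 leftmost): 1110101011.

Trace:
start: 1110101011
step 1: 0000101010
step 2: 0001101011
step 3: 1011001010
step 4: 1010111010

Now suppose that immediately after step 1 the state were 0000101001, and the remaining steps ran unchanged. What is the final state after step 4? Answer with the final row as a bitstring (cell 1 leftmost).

state after step 1 := 0000101001
step 2: 1001101111
step 3: 0111001000
step 4: 1100111100

1100111100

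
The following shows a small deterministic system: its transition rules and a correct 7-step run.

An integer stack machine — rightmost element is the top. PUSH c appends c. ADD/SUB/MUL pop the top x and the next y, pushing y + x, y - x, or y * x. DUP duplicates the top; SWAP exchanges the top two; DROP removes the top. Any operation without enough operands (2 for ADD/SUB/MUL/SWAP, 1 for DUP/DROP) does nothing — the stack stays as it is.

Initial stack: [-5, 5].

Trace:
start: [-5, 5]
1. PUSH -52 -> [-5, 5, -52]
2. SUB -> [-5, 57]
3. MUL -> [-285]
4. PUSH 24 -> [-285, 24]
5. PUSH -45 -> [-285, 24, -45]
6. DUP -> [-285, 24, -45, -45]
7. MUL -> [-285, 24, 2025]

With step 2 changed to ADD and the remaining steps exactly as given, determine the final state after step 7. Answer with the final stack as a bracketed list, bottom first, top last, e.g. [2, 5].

[235, 24, 2025]

(re-executing from step 2 with the substitution; state before step 2: [-5, 5, -52])
2. ADD -> [-5, -47]
3. MUL -> [235]
4. PUSH 24 -> [235, 24]
5. PUSH -45 -> [235, 24, -45]
6. DUP -> [235, 24, -45, -45]
7. MUL -> [235, 24, 2025]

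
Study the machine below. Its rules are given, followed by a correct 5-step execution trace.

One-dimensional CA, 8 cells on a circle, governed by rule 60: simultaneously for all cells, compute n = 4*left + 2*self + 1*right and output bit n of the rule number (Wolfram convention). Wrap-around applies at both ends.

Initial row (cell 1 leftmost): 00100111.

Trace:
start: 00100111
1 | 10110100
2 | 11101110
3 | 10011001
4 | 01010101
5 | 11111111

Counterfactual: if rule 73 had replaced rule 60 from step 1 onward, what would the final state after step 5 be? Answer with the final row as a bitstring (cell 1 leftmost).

(re-executing steps 1..5 under rule 73; state before step 1: 00100111)
1 | 00000101
2 | 01110000
3 | 01010111
4 | 00000101
5 | 01110000

01110000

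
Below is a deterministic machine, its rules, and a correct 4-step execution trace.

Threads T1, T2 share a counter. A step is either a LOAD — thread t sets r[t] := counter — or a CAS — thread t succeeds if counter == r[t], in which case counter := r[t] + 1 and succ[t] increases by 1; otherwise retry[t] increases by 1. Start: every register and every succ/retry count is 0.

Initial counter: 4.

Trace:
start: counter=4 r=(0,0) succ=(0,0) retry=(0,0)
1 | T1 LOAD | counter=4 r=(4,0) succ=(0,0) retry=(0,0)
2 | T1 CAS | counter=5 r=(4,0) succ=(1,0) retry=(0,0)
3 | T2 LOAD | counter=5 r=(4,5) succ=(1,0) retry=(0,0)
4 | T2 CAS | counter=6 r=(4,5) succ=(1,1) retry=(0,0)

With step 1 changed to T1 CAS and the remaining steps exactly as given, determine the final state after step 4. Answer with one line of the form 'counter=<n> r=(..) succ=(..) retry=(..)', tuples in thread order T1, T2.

(re-executing from step 1 with the substitution; state before step 1: counter=4 r=(0,0) succ=(0,0) retry=(0,0))
1 | T1 CAS | counter=4 r=(0,0) succ=(0,0) retry=(1,0)
2 | T1 CAS | counter=4 r=(0,0) succ=(0,0) retry=(2,0)
3 | T2 LOAD | counter=4 r=(0,4) succ=(0,0) retry=(2,0)
4 | T2 CAS | counter=5 r=(0,4) succ=(0,1) retry=(2,0)

counter=5 r=(0,4) succ=(0,1) retry=(2,0)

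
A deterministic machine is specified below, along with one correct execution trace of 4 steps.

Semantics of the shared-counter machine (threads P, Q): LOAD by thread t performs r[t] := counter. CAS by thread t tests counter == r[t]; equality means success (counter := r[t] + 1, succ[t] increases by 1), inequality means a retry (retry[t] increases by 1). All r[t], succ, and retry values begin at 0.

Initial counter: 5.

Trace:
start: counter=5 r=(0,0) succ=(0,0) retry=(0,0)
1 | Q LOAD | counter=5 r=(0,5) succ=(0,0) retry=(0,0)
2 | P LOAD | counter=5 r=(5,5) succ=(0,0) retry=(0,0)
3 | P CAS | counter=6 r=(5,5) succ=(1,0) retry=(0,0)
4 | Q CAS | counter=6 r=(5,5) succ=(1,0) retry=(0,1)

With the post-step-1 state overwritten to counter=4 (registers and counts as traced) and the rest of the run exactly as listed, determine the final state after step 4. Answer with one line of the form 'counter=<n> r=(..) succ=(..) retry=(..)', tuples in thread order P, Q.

counter=6 r=(4,5) succ=(1,1) retry=(0,0)

state after step 1 := counter=4 r=(0,5) succ=(0,0) retry=(0,0)
2 | P LOAD | counter=4 r=(4,5) succ=(0,0) retry=(0,0)
3 | P CAS | counter=5 r=(4,5) succ=(1,0) retry=(0,0)
4 | Q CAS | counter=6 r=(4,5) succ=(1,1) retry=(0,0)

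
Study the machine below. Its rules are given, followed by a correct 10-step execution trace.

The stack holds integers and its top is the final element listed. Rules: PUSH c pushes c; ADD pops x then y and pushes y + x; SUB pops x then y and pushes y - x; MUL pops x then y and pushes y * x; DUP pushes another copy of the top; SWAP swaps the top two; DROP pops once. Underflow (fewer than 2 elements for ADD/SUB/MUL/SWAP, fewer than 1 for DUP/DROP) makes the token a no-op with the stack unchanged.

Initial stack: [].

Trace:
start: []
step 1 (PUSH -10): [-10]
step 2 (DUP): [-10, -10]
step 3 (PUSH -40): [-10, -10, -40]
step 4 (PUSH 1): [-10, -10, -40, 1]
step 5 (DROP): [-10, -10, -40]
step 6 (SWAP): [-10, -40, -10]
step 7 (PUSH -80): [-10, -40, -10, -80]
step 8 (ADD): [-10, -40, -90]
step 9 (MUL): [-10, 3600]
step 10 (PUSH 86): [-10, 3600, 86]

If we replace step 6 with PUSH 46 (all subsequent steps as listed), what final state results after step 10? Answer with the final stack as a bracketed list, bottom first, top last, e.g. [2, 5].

[-10, -10, 1360, 86]

(re-executing from step 6 with the substitution; state before step 6: [-10, -10, -40])
step 6 (PUSH 46): [-10, -10, -40, 46]
step 7 (PUSH -80): [-10, -10, -40, 46, -80]
step 8 (ADD): [-10, -10, -40, -34]
step 9 (MUL): [-10, -10, 1360]
step 10 (PUSH 86): [-10, -10, 1360, 86]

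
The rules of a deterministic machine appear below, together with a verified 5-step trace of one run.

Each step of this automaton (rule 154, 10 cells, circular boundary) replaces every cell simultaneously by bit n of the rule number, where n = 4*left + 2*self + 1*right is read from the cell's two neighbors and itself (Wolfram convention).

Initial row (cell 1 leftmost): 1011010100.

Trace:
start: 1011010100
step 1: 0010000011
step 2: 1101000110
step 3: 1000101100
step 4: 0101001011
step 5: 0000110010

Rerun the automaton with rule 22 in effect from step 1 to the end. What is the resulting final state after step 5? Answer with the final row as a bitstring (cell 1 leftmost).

(re-executing steps 1..5 under rule 22; state before step 1: 1011010100)
step 1: 1000010111
step 2: 0100110000
step 3: 1111001000
step 4: 0000111101
step 5: 1001000001

1001000001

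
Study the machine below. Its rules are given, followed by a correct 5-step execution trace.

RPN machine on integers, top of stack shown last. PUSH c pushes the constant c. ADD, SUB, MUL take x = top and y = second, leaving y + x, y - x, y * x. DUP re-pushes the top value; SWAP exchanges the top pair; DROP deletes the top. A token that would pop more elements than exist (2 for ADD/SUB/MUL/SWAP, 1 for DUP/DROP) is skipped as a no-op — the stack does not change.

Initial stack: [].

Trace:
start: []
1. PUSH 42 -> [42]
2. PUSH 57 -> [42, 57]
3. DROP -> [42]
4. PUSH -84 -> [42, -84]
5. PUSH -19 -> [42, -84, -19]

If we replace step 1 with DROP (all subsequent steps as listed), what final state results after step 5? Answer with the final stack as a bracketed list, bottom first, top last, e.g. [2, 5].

[-84, -19]

(re-executing from step 1 with the substitution; state before step 1: [])
1. DROP -> []
2. PUSH 57 -> [57]
3. DROP -> []
4. PUSH -84 -> [-84]
5. PUSH -19 -> [-84, -19]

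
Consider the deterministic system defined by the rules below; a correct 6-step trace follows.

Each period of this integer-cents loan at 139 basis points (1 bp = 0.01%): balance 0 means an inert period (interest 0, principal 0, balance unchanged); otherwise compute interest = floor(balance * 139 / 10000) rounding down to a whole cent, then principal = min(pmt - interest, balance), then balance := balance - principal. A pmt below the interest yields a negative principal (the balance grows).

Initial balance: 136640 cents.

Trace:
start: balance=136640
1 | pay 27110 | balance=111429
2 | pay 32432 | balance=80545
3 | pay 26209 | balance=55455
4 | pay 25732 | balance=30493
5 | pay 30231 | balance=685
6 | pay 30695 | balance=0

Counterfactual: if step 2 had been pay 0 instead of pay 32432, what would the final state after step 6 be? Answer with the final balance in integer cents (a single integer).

(re-executing from step 2 with the substitution; state before step 2: balance=111429)
2 | pay 0 | balance=112977
3 | pay 26209 | balance=88338
4 | pay 25732 | balance=63833
5 | pay 30231 | balance=34489
6 | pay 30695 | balance=4273

4273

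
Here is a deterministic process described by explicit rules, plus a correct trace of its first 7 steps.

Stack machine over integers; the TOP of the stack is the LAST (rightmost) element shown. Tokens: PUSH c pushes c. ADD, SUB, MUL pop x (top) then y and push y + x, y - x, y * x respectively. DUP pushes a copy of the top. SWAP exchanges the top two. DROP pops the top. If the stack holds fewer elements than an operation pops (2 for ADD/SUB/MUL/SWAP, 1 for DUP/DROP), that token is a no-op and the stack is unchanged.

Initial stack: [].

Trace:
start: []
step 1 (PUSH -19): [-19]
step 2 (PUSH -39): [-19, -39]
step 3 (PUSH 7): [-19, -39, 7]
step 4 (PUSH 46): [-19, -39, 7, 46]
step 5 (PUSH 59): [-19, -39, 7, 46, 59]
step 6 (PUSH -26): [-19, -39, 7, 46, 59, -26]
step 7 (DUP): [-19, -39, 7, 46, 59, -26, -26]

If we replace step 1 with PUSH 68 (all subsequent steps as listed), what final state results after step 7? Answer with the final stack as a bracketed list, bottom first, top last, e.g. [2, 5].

(re-executing from step 1 with the substitution; state before step 1: [])
step 1 (PUSH 68): [68]
step 2 (PUSH -39): [68, -39]
step 3 (PUSH 7): [68, -39, 7]
step 4 (PUSH 46): [68, -39, 7, 46]
step 5 (PUSH 59): [68, -39, 7, 46, 59]
step 6 (PUSH -26): [68, -39, 7, 46, 59, -26]
step 7 (DUP): [68, -39, 7, 46, 59, -26, -26]

[68, -39, 7, 46, 59, -26, -26]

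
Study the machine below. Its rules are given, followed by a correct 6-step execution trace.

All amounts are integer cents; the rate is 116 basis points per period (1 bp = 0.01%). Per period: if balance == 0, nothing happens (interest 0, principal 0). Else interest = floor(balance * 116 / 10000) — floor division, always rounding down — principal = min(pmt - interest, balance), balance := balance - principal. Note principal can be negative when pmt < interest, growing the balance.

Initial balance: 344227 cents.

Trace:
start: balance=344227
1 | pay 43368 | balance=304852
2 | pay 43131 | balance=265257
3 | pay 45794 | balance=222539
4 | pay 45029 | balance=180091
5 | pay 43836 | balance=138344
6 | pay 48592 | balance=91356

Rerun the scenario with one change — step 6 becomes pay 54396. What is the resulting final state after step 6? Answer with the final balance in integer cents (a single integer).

(re-executing from step 6 with the substitution; state before step 6: balance=138344)
6 | pay 54396 | balance=85552

85552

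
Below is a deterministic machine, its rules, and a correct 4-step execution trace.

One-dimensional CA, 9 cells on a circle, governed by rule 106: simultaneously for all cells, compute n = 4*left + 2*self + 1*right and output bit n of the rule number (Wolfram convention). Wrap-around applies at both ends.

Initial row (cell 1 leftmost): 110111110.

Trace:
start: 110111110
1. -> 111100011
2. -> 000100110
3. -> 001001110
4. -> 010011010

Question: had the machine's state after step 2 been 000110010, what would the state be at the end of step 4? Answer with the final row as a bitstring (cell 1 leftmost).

state after step 2 := 000110010
3. -> 001110100
4. -> 011011000

011011000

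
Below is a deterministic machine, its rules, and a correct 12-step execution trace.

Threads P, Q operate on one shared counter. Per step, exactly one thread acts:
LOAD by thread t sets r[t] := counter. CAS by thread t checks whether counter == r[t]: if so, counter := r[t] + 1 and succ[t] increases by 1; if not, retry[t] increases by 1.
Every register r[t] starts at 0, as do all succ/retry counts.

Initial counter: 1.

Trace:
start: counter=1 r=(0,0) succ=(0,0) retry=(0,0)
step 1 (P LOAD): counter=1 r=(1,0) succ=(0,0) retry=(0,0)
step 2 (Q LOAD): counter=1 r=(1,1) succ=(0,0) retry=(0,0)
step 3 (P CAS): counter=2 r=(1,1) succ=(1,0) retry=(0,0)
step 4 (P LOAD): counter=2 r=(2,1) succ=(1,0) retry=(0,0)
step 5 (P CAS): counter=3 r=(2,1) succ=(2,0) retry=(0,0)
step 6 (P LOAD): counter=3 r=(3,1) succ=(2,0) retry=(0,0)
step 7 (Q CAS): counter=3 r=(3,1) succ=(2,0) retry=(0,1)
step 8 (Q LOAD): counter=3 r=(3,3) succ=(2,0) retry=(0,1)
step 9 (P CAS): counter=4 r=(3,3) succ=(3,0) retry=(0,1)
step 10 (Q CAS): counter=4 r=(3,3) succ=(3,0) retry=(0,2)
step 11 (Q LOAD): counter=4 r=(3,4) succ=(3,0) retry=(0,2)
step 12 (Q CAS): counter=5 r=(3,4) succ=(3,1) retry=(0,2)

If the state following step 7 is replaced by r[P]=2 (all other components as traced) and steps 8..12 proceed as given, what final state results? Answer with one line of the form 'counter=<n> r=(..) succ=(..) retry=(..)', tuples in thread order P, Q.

state after step 7 := counter=3 r=(2,1) succ=(2,0) retry=(0,1)
step 8 (Q LOAD): counter=3 r=(2,3) succ=(2,0) retry=(0,1)
step 9 (P CAS): counter=3 r=(2,3) succ=(2,0) retry=(1,1)
step 10 (Q CAS): counter=4 r=(2,3) succ=(2,1) retry=(1,1)
step 11 (Q LOAD): counter=4 r=(2,4) succ=(2,1) retry=(1,1)
step 12 (Q CAS): counter=5 r=(2,4) succ=(2,2) retry=(1,1)

counter=5 r=(2,4) succ=(2,2) retry=(1,1)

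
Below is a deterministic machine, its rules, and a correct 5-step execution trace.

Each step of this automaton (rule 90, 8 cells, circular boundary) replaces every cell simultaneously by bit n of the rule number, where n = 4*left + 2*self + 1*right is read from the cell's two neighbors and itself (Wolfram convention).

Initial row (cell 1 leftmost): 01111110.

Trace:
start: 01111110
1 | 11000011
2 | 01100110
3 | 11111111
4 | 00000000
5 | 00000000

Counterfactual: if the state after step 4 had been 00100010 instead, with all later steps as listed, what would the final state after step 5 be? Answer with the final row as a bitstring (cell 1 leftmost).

state after step 4 := 00100010
5 | 01010101

01010101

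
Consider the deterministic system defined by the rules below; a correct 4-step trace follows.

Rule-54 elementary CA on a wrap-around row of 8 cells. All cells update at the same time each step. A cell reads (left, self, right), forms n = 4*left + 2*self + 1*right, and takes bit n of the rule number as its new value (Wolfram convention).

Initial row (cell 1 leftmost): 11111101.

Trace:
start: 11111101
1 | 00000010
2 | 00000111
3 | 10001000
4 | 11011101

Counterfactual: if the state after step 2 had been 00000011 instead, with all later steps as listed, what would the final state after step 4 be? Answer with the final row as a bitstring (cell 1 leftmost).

11001111

state after step 2 := 00000011
3 | 10000100
4 | 11001111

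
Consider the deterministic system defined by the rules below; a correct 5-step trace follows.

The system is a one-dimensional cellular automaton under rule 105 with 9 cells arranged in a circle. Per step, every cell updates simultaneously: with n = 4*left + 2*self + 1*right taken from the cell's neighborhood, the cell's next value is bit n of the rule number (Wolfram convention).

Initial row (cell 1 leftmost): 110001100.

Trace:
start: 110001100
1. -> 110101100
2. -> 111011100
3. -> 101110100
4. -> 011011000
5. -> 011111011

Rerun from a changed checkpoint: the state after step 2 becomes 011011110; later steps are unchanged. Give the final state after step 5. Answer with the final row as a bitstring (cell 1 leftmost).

000000111

state after step 2 := 011011110
3. -> 011110010
4. -> 010010000
5. -> 000000111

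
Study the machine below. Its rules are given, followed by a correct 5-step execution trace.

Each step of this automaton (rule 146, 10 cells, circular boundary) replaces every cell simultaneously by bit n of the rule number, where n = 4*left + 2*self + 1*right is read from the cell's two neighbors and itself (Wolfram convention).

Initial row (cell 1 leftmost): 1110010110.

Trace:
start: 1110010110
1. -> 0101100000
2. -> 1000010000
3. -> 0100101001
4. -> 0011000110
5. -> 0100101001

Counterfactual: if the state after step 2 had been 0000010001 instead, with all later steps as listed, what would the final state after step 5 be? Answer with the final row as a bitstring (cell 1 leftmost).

1000100000

state after step 2 := 0000010001
3. -> 1000101010
4. -> 0101000000
5. -> 1000100000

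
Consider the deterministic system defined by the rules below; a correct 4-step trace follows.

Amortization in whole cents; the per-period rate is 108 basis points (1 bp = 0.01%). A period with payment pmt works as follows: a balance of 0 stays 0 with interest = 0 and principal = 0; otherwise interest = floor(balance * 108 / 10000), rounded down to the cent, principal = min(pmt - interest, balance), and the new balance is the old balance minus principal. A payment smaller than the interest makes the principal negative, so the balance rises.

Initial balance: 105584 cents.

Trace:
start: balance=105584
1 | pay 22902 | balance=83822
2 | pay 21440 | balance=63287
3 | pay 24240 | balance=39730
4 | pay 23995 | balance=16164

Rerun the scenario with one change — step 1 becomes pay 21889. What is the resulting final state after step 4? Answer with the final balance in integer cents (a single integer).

(re-executing from step 1 with the substitution; state before step 1: balance=105584)
1 | pay 21889 | balance=84835
2 | pay 21440 | balance=64311
3 | pay 24240 | balance=40765
4 | pay 23995 | balance=17210

17210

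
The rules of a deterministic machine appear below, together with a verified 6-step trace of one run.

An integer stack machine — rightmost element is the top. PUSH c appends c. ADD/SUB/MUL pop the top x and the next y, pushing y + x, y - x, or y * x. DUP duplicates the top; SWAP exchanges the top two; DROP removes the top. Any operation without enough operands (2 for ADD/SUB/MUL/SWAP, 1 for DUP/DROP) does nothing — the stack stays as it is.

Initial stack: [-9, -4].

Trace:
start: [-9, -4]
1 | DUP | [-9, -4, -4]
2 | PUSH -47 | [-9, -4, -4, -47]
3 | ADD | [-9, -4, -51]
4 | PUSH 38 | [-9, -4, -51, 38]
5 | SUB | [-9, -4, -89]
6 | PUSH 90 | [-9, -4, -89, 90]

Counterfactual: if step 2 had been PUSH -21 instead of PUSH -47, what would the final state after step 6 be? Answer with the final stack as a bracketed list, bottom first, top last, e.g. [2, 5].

[-9, -4, -63, 90]

(re-executing from step 2 with the substitution; state before step 2: [-9, -4, -4])
2 | PUSH -21 | [-9, -4, -4, -21]
3 | ADD | [-9, -4, -25]
4 | PUSH 38 | [-9, -4, -25, 38]
5 | SUB | [-9, -4, -63]
6 | PUSH 90 | [-9, -4, -63, 90]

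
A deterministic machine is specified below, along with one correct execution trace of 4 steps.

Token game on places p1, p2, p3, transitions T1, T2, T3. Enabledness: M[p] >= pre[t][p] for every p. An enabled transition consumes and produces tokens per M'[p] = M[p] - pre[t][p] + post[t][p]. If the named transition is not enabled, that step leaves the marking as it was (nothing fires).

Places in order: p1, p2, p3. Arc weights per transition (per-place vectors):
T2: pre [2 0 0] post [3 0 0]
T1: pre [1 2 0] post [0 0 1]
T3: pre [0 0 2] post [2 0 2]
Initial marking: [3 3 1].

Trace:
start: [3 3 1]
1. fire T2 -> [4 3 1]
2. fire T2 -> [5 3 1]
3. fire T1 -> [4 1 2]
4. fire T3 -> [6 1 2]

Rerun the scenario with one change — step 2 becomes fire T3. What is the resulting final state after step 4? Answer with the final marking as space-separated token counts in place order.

5 1 2

(re-executing from step 2 with the substitution; state before step 2: [4 3 1])
2. fire T3 -> [4 3 1]
3. fire T1 -> [3 1 2]
4. fire T3 -> [5 1 2]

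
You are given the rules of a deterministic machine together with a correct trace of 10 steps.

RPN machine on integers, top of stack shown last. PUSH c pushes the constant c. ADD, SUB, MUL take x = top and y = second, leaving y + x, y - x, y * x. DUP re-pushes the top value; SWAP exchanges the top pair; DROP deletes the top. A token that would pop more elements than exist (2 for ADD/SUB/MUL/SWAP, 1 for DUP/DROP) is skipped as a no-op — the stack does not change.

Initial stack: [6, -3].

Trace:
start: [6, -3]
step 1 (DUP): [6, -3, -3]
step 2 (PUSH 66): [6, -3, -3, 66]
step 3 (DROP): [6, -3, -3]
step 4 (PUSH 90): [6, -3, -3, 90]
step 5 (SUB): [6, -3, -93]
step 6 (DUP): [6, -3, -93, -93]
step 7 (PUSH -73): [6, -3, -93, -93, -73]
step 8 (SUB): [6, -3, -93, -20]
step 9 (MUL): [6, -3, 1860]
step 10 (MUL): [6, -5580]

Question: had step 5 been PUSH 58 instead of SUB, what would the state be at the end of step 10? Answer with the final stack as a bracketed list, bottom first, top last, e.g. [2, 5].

[6, -3, -3, 683820]

(re-executing from step 5 with the substitution; state before step 5: [6, -3, -3, 90])
step 5 (PUSH 58): [6, -3, -3, 90, 58]
step 6 (DUP): [6, -3, -3, 90, 58, 58]
step 7 (PUSH -73): [6, -3, -3, 90, 58, 58, -73]
step 8 (SUB): [6, -3, -3, 90, 58, 131]
step 9 (MUL): [6, -3, -3, 90, 7598]
step 10 (MUL): [6, -3, -3, 683820]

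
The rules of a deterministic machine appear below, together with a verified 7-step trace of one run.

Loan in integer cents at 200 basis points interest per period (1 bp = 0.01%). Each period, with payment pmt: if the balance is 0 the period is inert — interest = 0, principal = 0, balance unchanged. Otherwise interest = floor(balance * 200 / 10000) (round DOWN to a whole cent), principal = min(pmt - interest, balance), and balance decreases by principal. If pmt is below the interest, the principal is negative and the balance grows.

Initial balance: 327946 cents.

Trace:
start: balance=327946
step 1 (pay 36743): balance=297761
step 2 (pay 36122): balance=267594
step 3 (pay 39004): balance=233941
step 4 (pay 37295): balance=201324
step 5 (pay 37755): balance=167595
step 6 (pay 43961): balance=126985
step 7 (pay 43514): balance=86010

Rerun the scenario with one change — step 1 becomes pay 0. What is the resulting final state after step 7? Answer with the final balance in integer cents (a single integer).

(re-executing from step 1 with the substitution; state before step 1: balance=327946)
step 1 (pay 0): balance=334504
step 2 (pay 36122): balance=305072
step 3 (pay 39004): balance=272169
step 4 (pay 37295): balance=240317
step 5 (pay 37755): balance=207368
step 6 (pay 43961): balance=167554
step 7 (pay 43514): balance=127391

127391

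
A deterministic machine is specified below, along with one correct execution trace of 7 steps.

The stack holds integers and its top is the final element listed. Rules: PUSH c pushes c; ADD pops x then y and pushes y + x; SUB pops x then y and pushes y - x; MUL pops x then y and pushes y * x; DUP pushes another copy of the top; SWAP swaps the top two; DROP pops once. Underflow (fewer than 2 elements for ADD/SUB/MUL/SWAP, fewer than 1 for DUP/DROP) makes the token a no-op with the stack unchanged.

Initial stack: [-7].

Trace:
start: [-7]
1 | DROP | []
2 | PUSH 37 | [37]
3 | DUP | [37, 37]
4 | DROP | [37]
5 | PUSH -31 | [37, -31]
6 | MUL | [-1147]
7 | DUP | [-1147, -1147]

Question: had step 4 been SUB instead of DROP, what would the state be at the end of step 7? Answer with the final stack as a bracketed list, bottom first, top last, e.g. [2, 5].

(re-executing from step 4 with the substitution; state before step 4: [37, 37])
4 | SUB | [0]
5 | PUSH -31 | [0, -31]
6 | MUL | [0]
7 | DUP | [0, 0]

[0, 0]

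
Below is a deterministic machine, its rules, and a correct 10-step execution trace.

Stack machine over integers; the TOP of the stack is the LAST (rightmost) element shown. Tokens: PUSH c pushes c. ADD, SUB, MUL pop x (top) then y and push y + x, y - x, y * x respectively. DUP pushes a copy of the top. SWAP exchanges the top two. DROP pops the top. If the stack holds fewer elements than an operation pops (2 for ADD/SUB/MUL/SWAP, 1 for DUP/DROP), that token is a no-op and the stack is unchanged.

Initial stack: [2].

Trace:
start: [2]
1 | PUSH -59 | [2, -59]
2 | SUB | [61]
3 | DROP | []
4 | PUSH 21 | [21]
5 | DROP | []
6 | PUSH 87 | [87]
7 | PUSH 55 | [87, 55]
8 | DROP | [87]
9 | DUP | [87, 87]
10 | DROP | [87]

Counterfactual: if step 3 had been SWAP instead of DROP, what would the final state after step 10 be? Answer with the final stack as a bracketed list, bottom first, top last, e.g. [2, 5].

(re-executing from step 3 with the substitution; state before step 3: [61])
3 | SWAP | [61]
4 | PUSH 21 | [61, 21]
5 | DROP | [61]
6 | PUSH 87 | [61, 87]
7 | PUSH 55 | [61, 87, 55]
8 | DROP | [61, 87]
9 | DUP | [61, 87, 87]
10 | DROP | [61, 87]

[61, 87]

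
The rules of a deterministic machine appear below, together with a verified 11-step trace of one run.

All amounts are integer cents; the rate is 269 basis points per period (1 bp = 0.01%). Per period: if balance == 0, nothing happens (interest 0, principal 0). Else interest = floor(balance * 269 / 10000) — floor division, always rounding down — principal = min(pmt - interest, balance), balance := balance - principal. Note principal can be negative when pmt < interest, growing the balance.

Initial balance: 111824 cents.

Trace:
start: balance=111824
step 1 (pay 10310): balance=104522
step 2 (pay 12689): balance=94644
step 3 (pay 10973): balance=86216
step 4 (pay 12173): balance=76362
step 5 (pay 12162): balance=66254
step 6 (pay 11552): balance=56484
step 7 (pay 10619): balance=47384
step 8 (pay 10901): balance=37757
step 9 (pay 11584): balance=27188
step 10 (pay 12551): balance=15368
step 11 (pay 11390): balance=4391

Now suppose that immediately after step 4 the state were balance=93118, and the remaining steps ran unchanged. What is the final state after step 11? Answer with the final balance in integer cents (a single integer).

24567

state after step 4 := balance=93118
step 5 (pay 12162): balance=83460
step 6 (pay 11552): balance=74153
step 7 (pay 10619): balance=65528
step 8 (pay 10901): balance=56389
step 9 (pay 11584): balance=46321
step 10 (pay 12551): balance=35016
step 11 (pay 11390): balance=24567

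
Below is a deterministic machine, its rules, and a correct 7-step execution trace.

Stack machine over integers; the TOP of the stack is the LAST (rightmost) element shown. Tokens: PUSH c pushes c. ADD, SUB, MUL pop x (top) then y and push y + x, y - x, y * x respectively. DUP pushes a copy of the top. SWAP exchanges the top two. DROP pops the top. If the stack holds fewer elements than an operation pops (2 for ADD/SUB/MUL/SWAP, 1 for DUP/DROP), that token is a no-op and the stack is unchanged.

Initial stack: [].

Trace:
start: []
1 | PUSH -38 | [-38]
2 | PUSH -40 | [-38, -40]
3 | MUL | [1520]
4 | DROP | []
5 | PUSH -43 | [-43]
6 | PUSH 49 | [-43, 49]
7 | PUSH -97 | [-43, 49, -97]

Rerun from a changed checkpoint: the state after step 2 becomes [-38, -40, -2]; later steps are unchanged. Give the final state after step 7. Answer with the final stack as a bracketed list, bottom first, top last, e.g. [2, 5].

state after step 2 := [-38, -40, -2]
3 | MUL | [-38, 80]
4 | DROP | [-38]
5 | PUSH -43 | [-38, -43]
6 | PUSH 49 | [-38, -43, 49]
7 | PUSH -97 | [-38, -43, 49, -97]

[-38, -43, 49, -97]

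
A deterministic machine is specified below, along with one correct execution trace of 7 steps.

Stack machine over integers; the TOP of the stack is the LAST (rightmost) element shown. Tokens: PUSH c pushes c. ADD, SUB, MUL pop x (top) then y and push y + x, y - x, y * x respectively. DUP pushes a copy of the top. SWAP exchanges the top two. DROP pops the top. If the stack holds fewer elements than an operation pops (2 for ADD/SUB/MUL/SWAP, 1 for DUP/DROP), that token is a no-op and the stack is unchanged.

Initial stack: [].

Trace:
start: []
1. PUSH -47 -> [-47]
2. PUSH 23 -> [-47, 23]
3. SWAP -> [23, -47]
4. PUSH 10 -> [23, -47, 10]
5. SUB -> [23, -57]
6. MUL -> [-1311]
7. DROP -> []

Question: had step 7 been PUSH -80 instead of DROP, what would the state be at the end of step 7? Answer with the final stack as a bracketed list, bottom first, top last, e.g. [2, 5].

(re-executing from step 7 with the substitution; state before step 7: [-1311])
7. PUSH -80 -> [-1311, -80]

[-1311, -80]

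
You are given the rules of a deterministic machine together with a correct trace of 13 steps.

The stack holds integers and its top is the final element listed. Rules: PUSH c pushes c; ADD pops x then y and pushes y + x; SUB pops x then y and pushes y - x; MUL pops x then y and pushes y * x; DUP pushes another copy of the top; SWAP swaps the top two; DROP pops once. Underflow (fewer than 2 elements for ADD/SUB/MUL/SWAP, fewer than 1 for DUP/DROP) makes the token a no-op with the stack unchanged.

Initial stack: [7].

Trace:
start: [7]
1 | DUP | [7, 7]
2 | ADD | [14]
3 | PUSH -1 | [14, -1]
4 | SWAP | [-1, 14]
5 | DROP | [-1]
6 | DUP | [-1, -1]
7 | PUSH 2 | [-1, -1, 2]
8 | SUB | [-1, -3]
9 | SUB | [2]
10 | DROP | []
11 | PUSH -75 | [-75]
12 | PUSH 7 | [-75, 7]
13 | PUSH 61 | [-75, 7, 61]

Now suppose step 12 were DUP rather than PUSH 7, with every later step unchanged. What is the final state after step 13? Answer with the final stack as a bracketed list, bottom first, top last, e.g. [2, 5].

(re-executing from step 12 with the substitution; state before step 12: [-75])
12 | DUP | [-75, -75]
13 | PUSH 61 | [-75, -75, 61]

[-75, -75, 61]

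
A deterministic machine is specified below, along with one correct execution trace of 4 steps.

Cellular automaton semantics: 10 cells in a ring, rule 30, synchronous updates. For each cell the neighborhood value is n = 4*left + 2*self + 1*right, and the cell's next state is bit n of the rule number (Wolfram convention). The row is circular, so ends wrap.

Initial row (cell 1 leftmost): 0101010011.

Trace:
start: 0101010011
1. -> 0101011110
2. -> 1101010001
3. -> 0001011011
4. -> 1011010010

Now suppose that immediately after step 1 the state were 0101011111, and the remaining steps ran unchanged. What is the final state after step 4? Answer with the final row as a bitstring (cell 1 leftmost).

1001010101

state after step 1 := 0101011111
2. -> 0101010000
3. -> 1101011000
4. -> 1001010101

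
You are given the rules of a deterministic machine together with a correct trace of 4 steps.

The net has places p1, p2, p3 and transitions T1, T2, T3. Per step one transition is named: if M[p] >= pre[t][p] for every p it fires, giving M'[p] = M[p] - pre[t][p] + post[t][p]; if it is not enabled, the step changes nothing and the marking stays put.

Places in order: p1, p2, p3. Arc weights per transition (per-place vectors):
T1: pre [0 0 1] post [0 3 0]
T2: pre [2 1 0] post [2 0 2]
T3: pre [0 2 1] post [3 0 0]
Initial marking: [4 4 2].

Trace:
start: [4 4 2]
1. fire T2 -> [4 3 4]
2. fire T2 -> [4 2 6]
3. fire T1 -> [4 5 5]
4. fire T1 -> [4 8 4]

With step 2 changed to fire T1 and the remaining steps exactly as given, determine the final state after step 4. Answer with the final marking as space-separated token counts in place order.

(re-executing from step 2 with the substitution; state before step 2: [4 3 4])
2. fire T1 -> [4 6 3]
3. fire T1 -> [4 9 2]
4. fire T1 -> [4 12 1]

4 12 1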